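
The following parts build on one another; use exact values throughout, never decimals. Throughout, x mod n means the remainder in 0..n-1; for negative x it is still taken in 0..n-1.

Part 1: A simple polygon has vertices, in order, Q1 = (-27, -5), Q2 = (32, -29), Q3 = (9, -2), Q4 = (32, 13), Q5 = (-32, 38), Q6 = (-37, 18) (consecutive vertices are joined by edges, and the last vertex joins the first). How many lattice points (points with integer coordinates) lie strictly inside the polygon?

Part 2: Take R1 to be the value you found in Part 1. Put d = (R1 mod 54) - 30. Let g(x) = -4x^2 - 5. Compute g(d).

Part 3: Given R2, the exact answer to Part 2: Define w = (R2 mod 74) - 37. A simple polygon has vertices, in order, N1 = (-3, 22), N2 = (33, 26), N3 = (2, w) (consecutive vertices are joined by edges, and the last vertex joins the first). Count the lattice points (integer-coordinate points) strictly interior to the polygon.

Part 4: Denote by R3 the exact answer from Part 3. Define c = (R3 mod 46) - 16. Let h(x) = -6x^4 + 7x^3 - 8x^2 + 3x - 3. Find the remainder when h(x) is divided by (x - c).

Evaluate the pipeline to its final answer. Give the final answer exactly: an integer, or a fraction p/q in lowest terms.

-21483

Part 1: cross terms: (-27*-29 - 32*-5)=943, (32*-2 - 9*-29)=197, (9*13 - 32*-2)=181, (32*38 - -32*13)=1632, (-32*18 - -37*38)=830, (-37*-5 - -27*18)=671; twice the area = |4454| = 4454; area = 2227; boundary points = 1 + 1 + 1 + 1 + 5 + 1 = 10; strictly interior points = area - boundary/2 + 1 = 2223; answer 2223
Part 2: R1 = 2223; d = -21; -4*(-21)^2 - 5 = (-1764) + (-5) = -1769; answer -1769
Part 3: R2 = -1769; w = -30; cross terms: (-3*26 - 33*22)=-804, (33*-30 - 2*26)=-1042, (2*22 - -3*-30)=-46; twice the area = |-1892| = 1892; area = 946; boundary points = 4 + 1 + 1 = 6; strictly interior points = area - boundary/2 + 1 = 944; answer 944
Part 4: R3 = 944; c = 8; remainder = value at the root: -6*(8)^4 + 7*(8)^3 - 8*(8)^2 + 3*(8)^1 - 3 = (-24576) + (3584) + (-512) + (24) + (-3) = -21483; answer -21483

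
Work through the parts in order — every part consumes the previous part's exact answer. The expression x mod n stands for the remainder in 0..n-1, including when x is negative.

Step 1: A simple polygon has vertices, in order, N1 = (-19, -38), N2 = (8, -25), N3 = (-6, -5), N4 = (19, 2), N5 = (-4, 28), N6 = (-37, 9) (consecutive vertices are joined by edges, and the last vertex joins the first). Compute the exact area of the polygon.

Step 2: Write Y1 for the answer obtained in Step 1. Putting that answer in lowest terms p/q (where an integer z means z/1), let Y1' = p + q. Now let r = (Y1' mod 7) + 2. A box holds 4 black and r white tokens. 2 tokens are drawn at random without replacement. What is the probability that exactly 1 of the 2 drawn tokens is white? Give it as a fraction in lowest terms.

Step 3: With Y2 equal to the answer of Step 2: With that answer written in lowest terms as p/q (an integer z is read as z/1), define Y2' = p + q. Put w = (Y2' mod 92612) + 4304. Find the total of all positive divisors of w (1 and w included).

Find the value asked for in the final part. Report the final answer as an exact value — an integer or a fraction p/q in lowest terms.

4328

Step 1: cross terms: (-19*-25 - 8*-38)=779, (8*-5 - -6*-25)=-190, (-6*2 - 19*-5)=83, (19*28 - -4*2)=540, (-4*9 - -37*28)=1000, (-37*-38 - -19*9)=1577; twice the area = |3789| = 3789; area = 3789/2; answer 3789/2
Step 2: Y1 = 3789/2; threaded value p + q = 3791; r = 6; total draws C(10,2) = 45; favorable C(6,1)*C(4,1) = 24; P = 8/15; answer 8/15
Step 3: Y2 = 8/15; threaded value p + q = 23; w = 4327; 4327 is prime, so its only divisors are 1 and 4327; sigma = 1 + 4327 = 4328; answer 4328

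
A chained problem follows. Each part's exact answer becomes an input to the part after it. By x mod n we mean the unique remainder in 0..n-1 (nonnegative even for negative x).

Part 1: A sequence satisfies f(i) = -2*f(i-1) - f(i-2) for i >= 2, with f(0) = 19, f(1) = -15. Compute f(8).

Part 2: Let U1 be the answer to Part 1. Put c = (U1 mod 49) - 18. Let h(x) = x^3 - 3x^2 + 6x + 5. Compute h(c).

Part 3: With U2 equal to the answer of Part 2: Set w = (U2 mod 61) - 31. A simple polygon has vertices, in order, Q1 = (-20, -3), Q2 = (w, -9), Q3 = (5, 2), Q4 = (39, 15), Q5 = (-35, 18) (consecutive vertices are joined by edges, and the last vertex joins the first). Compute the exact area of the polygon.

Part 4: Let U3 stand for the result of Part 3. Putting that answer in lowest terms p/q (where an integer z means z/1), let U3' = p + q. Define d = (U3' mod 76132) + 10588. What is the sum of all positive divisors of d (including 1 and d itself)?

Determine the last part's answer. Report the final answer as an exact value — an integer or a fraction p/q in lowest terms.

Part 1: f(2) = -2*(-15) - 1*(19) = 11; iterating: f(2)=11, f(3)=-7, f(4)=3, f(5)=1, f(6)=-5, f(7)=9, f(8)=-13; answer -13
Part 2: U1 = -13; c = 18; 1*(18)^3 - 3*(18)^2 + 6*(18)^1 + 5 = (5832) + (-972) + (108) + (5) = 4973; answer 4973
Part 3: U2 = 4973; w = 1; cross terms: (-20*-9 - 1*-3)=183, (1*2 - 5*-9)=47, (5*15 - 39*2)=-3, (39*18 - -35*15)=1227, (-35*-3 - -20*18)=465; twice the area = |1919| = 1919; area = 1919/2; answer 1919/2
Part 4: U3 = 1919/2; threaded value p + q = 1921; d = 12509; 12509 = 7 * 1787; sigma = (1 + 7) * (1 + 1787) = 8 * 1788 = 14304; answer 14304

14304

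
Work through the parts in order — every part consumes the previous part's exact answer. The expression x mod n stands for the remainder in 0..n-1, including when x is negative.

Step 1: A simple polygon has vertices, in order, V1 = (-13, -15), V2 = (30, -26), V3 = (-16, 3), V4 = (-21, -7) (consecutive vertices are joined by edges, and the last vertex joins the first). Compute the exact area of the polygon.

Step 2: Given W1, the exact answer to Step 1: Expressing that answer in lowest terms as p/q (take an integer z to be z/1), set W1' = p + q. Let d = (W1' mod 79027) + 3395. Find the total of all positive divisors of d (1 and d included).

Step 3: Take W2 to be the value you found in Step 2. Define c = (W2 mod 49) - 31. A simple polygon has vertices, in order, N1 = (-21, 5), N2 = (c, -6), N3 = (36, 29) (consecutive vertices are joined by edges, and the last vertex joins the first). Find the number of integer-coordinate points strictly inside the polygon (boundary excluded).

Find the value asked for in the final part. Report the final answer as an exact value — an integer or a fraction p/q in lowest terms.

Step 1: cross terms: (-13*-26 - 30*-15)=788, (30*3 - -16*-26)=-326, (-16*-7 - -21*3)=175, (-21*-15 - -13*-7)=224; twice the area = |861| = 861; area = 861/2; answer 861/2
Step 2: W1 = 861/2; threaded value p + q = 863; d = 4258; 4258 = 2 * 2129; sigma = (1 + 2) * (1 + 2129) = 3 * 2130 = 6390; answer 6390
Step 3: W2 = 6390; c = -11; cross terms: (-21*-6 - -11*5)=181, (-11*29 - 36*-6)=-103, (36*5 - -21*29)=789; twice the area = |867| = 867; area = 867/2; boundary points = 1 + 1 + 3 = 5; strictly interior points = area - boundary/2 + 1 = 432; answer 432

432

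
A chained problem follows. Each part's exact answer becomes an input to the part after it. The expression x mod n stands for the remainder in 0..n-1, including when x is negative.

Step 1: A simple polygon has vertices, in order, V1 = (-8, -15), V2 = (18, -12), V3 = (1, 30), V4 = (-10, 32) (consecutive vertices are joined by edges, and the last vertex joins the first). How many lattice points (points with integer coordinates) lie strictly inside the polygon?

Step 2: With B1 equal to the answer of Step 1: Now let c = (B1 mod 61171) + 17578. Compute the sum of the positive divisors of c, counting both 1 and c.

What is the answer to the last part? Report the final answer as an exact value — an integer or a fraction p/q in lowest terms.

31980

Step 1: cross terms: (-8*-12 - 18*-15)=366, (18*30 - 1*-12)=552, (1*32 - -10*30)=332, (-10*-15 - -8*32)=406; twice the area = |1656| = 1656; area = 828; boundary points = 1 + 1 + 1 + 1 = 4; strictly interior points = area - boundary/2 + 1 = 827; answer 827
Step 2: B1 = 827; c = 18405; 18405 = 3^2 * 5 * 409; sigma = (1 + 3 + 9) * (1 + 5) * (1 + 409) = 13 * 6 * 410 = 31980; answer 31980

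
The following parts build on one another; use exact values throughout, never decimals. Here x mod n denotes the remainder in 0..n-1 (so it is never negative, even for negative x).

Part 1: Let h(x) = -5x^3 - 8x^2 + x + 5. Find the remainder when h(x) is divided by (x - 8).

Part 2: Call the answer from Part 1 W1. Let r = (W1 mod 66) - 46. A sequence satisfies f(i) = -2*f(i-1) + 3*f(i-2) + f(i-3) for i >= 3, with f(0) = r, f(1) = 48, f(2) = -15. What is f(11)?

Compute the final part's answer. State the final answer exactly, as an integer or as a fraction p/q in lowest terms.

Part 1: remainder = value at the root: -5*(8)^3 - 8*(8)^2 + 1*(8)^1 + 5 = (-2560) + (-512) + (8) + (5) = -3059; answer -3059
Part 2: W1 = -3059; r = -3; f(3) = -2*(-15) + 3*(48) + 1*(-3) = 171; iterating: f(3)=171, f(4)=-339, f(5)=1176, f(6)=-3198, f(7)=9585, f(8)=-27588, f(9)=80733, f(10)=-234645, f(11)=683901; answer 683901

683901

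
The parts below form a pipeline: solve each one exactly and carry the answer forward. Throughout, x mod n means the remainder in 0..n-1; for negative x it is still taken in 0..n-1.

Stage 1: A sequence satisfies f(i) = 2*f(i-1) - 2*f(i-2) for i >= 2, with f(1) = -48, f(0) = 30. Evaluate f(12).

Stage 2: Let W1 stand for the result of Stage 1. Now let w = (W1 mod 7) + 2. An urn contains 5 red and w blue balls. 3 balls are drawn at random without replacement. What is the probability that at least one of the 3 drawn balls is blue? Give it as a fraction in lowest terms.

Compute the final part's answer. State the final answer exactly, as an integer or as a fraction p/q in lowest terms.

Stage 1: f(2) = 2*(-48) - 2*(30) = -156; iterating: f(2)=-156, f(3)=-216, f(4)=-120, f(5)=192, f(6)=624, f(7)=864, f(8)=480, f(9)=-768, f(10)=-2496, f(11)=-3456, f(12)=-1920; answer -1920
Stage 2: W1 = -1920; w = 7; total draws C(12,3) = 220; complement C(5,3) = 10; favorable 220 - 10 = 210; P = 21/22; answer 21/22

21/22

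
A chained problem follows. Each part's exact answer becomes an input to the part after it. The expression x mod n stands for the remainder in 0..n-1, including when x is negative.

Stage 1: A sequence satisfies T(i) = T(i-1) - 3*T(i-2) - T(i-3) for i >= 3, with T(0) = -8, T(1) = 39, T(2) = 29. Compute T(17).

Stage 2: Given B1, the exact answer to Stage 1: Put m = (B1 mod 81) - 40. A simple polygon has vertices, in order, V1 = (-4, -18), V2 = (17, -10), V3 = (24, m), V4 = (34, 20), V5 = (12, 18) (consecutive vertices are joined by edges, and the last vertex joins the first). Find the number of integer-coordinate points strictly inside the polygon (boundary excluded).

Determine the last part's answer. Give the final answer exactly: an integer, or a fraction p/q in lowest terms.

Stage 1: T(3) = 1*(29) - 3*(39) - 1*(-8) = -80; iterating: T(3)=-80, T(4)=-206, T(5)=5, T(6)=703, T(7)=894, T(8)=-1220, T(9)=-4605, T(10)=-1839, T(11)=13196, T(12)=23318, T(13)=-14431, T(14)=-97581, T(15)=-77606, T(16)=229568, T(17)=559967; answer 559967
Stage 2: B1 = 559967; m = -26; cross terms: (-4*-10 - 17*-18)=346, (17*-26 - 24*-10)=-202, (24*20 - 34*-26)=1364, (34*18 - 12*20)=372, (12*-18 - -4*18)=-144; twice the area = |1736| = 1736; area = 868; boundary points = 1 + 1 + 2 + 2 + 4 = 10; strictly interior points = area - boundary/2 + 1 = 864; answer 864

864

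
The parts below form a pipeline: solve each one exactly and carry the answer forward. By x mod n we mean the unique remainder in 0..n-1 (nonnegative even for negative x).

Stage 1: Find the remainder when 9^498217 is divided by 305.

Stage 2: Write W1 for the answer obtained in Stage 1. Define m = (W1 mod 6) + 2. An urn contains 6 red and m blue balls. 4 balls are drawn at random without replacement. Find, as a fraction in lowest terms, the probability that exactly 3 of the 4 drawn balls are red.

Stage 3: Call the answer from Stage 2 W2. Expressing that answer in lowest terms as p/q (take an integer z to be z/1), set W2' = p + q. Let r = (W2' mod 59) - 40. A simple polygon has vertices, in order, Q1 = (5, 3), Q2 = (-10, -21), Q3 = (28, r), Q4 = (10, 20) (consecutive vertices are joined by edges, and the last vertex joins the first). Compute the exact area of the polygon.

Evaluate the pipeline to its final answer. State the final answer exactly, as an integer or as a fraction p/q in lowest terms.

1583/2

Stage 1: squarings mod 305: 9^1=9, 9^2=81, 9^4=156, 9^8=241, 9^16=131, 9^32=81, 9^64=156, 9^128=241, 9^256=131, 9^512=81, 9^1024=156, 9^2048=241, 9^4096=131, 9^8192=81, 9^16384=156, 9^32768=241, 9^65536=131, 9^131072=81, 9^262144=156; 9^498217 = 9^1 * 9^8 * 9^32 * 9^512 * 9^2048 * 9^4096 * 9^32768 * 9^65536 * 9^131072 * 9^262144 = 264 (mod 305); answer 264
Stage 2: W1 = 264; m = 2; total draws C(8,4) = 70; favorable C(6,3)*C(2,1) = 40; P = 4/7; answer 4/7
Stage 3: W2 = 4/7; threaded value p + q = 11; r = -29; cross terms: (5*-21 - -10*3)=-75, (-10*-29 - 28*-21)=878, (28*20 - 10*-29)=850, (10*3 - 5*20)=-70; twice the area = |1583| = 1583; area = 1583/2; answer 1583/2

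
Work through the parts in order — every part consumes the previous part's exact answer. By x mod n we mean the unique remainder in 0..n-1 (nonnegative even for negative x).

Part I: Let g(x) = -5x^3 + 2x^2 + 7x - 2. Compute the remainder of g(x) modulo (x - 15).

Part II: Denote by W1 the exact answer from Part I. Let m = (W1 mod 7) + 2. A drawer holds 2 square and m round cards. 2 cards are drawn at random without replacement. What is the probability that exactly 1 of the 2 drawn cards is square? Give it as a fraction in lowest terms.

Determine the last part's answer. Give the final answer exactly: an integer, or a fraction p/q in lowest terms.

Part I: remainder = value at the root: -5*(15)^3 + 2*(15)^2 + 7*(15)^1 - 2 = (-16875) + (450) + (105) + (-2) = -16322; answer -16322
Part II: W1 = -16322; m = 4; total draws C(6,2) = 15; favorable C(2,1)*C(4,1) = 8; P = 8/15; answer 8/15

8/15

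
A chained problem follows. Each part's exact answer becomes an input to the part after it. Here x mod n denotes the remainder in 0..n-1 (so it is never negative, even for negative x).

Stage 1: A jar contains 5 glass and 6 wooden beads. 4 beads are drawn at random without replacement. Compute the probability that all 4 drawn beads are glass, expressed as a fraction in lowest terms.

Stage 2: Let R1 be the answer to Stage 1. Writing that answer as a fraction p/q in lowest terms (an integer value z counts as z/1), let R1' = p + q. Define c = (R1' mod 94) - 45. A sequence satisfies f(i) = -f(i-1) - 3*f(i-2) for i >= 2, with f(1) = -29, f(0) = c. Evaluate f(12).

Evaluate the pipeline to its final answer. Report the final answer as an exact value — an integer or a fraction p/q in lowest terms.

-12058

Stage 1: total draws C(11,4) = 330; favorable C(5,4) = 5; P = 1/66; answer 1/66
Stage 2: R1 = 1/66; threaded value p + q = 67; c = 22; f(2) = -1*(-29) - 3*(22) = -37; iterating: f(2)=-37, f(3)=124, f(4)=-13, f(5)=-359, f(6)=398, f(7)=679, f(8)=-1873, f(9)=-164, f(10)=5783, f(11)=-5291, f(12)=-12058; answer -12058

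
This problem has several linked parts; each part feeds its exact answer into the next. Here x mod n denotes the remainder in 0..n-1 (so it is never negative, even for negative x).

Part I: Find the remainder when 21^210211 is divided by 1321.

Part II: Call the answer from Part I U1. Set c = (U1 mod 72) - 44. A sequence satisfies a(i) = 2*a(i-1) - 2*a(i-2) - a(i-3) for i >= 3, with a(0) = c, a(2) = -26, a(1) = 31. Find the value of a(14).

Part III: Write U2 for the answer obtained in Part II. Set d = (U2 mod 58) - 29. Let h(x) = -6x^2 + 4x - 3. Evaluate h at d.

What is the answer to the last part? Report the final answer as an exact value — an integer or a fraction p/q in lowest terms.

-1805

Part I: squarings mod 1321: 21^1=21, 21^2=441, 21^4=294, 21^8=571, 21^16=1075, 21^32=1071, 21^64=413, 21^128=160, 21^256=501, 21^512=11, 21^1024=121, 21^2048=110, 21^4096=211, 21^8192=928, 21^16384=1213, 21^32768=1096, 21^65536=427, 21^131072=31; 21^210211 = 21^1 * 21^2 * 21^32 * 21^256 * 21^1024 * 21^4096 * 21^8192 * 21^65536 * 21^131072 = 113 (mod 1321); answer 113
Part II: U1 = 113; c = -3; a(3) = 2*(-26) - 2*(31) - 1*(-3) = -111; iterating: a(3)=-111, a(4)=-201, a(5)=-154, a(6)=205, a(7)=919, a(8)=1582, a(9)=1121, a(10)=-1841, a(11)=-7506, a(12)=-12451, a(13)=-8049, a(14)=16310; answer 16310
Part III: U2 = 16310; d = -17; -6*(-17)^2 + 4*(-17)^1 - 3 = (-1734) + (-68) + (-3) = -1805; answer -1805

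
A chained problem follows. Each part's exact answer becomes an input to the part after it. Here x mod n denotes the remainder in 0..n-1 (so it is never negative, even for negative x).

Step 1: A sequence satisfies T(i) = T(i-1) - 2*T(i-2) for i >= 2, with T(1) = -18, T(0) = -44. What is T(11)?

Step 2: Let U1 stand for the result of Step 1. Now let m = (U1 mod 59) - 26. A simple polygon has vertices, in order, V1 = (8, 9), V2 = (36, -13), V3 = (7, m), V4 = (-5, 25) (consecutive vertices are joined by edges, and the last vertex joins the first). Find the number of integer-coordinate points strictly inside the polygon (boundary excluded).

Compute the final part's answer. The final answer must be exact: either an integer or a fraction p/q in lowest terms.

38

Step 1: T(2) = 1*(-18) - 2*(-44) = 70; iterating: T(2)=70, T(3)=106, T(4)=-34, T(5)=-246, T(6)=-178, T(7)=314, T(8)=670, T(9)=42, T(10)=-1298, T(11)=-1382; answer -1382
Step 2: U1 = -1382; m = 8; cross terms: (8*-13 - 36*9)=-428, (36*8 - 7*-13)=379, (7*25 - -5*8)=215, (-5*9 - 8*25)=-245; twice the area = |-79| = 79; area = 79/2; boundary points = 2 + 1 + 1 + 1 = 5; strictly interior points = area - boundary/2 + 1 = 38; answer 38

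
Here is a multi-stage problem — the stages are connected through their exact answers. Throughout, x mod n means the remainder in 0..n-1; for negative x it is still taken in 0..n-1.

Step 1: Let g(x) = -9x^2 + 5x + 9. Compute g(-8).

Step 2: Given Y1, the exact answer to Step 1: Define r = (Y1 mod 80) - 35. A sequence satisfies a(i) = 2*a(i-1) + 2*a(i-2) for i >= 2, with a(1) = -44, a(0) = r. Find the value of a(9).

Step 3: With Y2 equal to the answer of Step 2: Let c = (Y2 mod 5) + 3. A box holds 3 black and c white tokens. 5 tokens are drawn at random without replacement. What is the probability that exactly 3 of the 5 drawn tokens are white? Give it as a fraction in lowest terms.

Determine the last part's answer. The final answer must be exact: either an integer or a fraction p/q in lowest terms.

Step 1: -9*(-8)^2 + 5*(-8)^1 + 9 = (-576) + (-40) + (9) = -607; answer -607
Step 2: Y1 = -607; r = -2; a(2) = 2*(-44) + 2*(-2) = -92; iterating: a(2)=-92, a(3)=-272, a(4)=-728, a(5)=-2000, a(6)=-5456, a(7)=-14912, a(8)=-40736, a(9)=-111296; answer -111296
Step 3: Y2 = -111296; c = 7; total draws C(10,5) = 252; favorable C(7,3)*C(3,2) = 105; P = 5/12; answer 5/12

5/12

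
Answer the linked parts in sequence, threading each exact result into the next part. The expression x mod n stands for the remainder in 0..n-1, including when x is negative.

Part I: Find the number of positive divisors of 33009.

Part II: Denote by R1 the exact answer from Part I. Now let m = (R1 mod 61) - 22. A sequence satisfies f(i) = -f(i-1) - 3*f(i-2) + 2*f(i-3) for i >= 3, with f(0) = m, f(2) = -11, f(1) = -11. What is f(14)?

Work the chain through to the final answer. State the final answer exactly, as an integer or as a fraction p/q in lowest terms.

-12979

Part I: 33009 = 3 * 11003; number of divisors = (1+1) * (1+1) = 4; answer 4
Part II: R1 = 4; m = -18; f(3) = -1*(-11) - 3*(-11) + 2*(-18) = 8; iterating: f(3)=8, f(4)=3, f(5)=-49, f(6)=56, f(7)=97, f(8)=-363, f(9)=184, f(10)=1099, f(11)=-2377, f(12)=-552, f(13)=9881, f(14)=-12979; answer -12979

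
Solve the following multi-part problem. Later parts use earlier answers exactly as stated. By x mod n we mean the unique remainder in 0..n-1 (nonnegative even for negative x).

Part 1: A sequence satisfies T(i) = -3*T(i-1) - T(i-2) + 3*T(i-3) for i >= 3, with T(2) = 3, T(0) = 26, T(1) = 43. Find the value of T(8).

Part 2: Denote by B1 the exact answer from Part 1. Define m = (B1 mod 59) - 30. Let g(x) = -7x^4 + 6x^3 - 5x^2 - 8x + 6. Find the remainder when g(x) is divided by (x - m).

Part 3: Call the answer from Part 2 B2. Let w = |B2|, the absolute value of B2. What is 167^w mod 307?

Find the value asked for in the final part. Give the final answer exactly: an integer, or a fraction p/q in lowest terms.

Part 1: T(3) = -3*(3) - 1*(43) + 3*(26) = 26; iterating: T(3)=26, T(4)=48, T(5)=-161, T(6)=513, T(7)=-1234, T(8)=2706; answer 2706
Part 2: B1 = 2706; m = 21; remainder = value at the root: -7*(21)^4 + 6*(21)^3 - 5*(21)^2 - 8*(21)^1 + 6 = (-1361367) + (55566) + (-2205) + (-168) + (6) = -1308168; answer -1308168
Part 3: B2 = -1308168; w = 1308168; squarings mod 307: 167^1=167, 167^2=259, 167^4=155, 167^8=79, 167^16=101, 167^32=70, 167^64=295, 167^128=144, 167^256=167, 167^512=259, 167^1024=155, 167^2048=79, 167^4096=101, 167^8192=70, 167^16384=295, 167^32768=144, 167^65536=167, 167^131072=259, 167^262144=155, 167^524288=79, 167^1048576=101; 167^1308168 = 167^8 * 167^512 * 167^1024 * 167^4096 * 167^8192 * 167^16384 * 167^32768 * 167^65536 * 167^131072 * 167^1048576 = 64 (mod 307); answer 64

64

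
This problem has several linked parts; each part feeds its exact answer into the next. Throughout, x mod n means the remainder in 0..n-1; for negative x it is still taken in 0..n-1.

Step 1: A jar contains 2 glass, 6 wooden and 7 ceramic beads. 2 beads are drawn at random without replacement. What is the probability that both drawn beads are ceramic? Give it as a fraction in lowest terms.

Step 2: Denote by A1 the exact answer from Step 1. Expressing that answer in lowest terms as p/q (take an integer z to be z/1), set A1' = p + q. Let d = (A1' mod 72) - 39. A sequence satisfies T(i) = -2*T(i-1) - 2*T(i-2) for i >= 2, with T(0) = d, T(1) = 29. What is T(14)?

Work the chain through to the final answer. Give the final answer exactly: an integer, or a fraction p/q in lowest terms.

-512

Step 1: total draws C(15,2) = 105; favorable C(7,2) = 21; P = 1/5; answer 1/5
Step 2: A1 = 1/5; threaded value p + q = 6; d = -33; T(2) = -2*(29) - 2*(-33) = 8; iterating: T(2)=8, T(3)=-74, T(4)=132, T(5)=-116, T(6)=-32, T(7)=296, T(8)=-528, T(9)=464, T(10)=128, T(11)=-1184, T(12)=2112, T(13)=-1856, T(14)=-512; answer -512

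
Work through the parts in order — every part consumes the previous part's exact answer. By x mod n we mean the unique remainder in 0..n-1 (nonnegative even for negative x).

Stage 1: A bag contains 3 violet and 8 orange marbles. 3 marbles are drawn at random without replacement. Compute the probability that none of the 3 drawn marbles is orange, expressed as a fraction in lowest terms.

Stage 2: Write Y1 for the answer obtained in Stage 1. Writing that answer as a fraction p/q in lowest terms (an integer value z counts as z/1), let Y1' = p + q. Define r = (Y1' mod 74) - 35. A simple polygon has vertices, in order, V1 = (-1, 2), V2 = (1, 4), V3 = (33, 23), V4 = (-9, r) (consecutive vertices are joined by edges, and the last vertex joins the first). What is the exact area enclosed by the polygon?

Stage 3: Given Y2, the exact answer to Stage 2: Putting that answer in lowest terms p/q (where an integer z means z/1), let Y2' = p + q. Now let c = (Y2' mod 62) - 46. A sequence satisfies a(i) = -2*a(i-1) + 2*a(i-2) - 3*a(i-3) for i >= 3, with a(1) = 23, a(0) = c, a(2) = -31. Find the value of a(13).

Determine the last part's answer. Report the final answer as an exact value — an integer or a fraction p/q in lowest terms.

Stage 1: total draws C(11,3) = 165; favorable C(3,3) = 1; P = 1/165; answer 1/165
Stage 2: Y1 = 1/165; threaded value p + q = 166; r = -17; cross terms: (-1*4 - 1*2)=-6, (1*23 - 33*4)=-109, (33*-17 - -9*23)=-354, (-9*2 - -1*-17)=-35; twice the area = |-504| = 504; area = 252; answer 252
Stage 3: Y2 = 252; threaded value p + q = 253; c = -41; a(3) = -2*(-31) + 2*(23) - 3*(-41) = 231; iterating: a(3)=231, a(4)=-593, a(5)=1741, a(6)=-5361, a(7)=15983, a(8)=-47911, a(9)=143871, a(10)=-431513, a(11)=1294501, a(12)=-3883641, a(13)=11650823; answer 11650823

11650823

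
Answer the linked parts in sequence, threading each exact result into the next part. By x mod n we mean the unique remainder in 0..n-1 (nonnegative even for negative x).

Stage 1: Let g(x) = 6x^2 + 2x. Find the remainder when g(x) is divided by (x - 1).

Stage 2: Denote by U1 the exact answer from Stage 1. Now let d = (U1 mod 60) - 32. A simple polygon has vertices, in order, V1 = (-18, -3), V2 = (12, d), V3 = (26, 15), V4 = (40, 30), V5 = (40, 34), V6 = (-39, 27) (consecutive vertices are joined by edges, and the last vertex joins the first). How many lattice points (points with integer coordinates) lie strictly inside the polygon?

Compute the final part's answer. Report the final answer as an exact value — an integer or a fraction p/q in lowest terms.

Stage 1: remainder = value at the root: 6*(1)^2 + 2*(1)^1 = (6) + (2) = 8; answer 8
Stage 2: U1 = 8; d = -24; cross terms: (-18*-24 - 12*-3)=468, (12*15 - 26*-24)=804, (26*30 - 40*15)=180, (40*34 - 40*30)=160, (40*27 - -39*34)=2406, (-39*-3 - -18*27)=603; twice the area = |4621| = 4621; area = 4621/2; boundary points = 3 + 1 + 1 + 4 + 1 + 3 = 13; strictly interior points = area - boundary/2 + 1 = 2305; answer 2305

2305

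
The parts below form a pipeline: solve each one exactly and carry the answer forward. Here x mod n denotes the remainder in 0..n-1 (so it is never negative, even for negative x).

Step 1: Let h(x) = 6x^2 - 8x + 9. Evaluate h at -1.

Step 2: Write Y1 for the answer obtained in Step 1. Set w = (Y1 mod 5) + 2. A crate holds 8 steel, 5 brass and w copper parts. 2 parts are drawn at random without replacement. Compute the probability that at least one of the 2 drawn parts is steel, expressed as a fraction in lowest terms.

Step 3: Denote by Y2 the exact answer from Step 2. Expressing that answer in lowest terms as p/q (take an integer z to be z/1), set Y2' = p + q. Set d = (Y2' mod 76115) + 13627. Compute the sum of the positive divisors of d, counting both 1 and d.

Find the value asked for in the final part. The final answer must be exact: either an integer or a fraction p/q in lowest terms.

Step 1: 6*(-1)^2 - 8*(-1)^1 + 9 = (6) + (8) + (9) = 23; answer 23
Step 2: Y1 = 23; w = 5; total draws C(18,2) = 153; complement C(10,2) = 45; favorable 153 - 45 = 108; P = 12/17; answer 12/17
Step 3: Y2 = 12/17; threaded value p + q = 29; d = 13656; 13656 = 2^3 * 3 * 569; sigma = (1 + 2 + 4 + 8) * (1 + 3) * (1 + 569) = 15 * 4 * 570 = 34200; answer 34200

34200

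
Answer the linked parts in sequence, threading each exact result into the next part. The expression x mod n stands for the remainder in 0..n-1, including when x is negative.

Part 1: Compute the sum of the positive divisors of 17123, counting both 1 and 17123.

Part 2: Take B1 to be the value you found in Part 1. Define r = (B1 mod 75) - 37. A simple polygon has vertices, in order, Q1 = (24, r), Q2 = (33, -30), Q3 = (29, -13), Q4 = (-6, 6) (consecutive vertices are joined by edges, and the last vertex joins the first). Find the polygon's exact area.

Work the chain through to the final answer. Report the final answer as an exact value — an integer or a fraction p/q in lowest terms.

90

Part 1: 17123 is prime, so its only divisors are 1 and 17123; sigma = 1 + 17123 = 17124; answer 17124
Part 2: B1 = 17124; r = -13; cross terms: (24*-30 - 33*-13)=-291, (33*-13 - 29*-30)=441, (29*6 - -6*-13)=96, (-6*-13 - 24*6)=-66; twice the area = |180| = 180; area = 90; answer 90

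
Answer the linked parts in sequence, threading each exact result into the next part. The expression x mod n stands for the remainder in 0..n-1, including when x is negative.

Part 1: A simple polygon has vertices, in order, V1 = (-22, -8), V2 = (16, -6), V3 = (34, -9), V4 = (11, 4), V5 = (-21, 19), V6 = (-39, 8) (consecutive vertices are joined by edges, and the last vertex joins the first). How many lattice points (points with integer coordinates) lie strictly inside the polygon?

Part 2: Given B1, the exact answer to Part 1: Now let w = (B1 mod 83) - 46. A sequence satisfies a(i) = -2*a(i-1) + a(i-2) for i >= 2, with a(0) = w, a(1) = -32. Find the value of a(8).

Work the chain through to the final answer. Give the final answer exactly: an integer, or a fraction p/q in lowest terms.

Part 1: cross terms: (-22*-6 - 16*-8)=260, (16*-9 - 34*-6)=60, (34*4 - 11*-9)=235, (11*19 - -21*4)=293, (-21*8 - -39*19)=573, (-39*-8 - -22*8)=488; twice the area = |1909| = 1909; area = 1909/2; boundary points = 2 + 3 + 1 + 1 + 1 + 1 = 9; strictly interior points = area - boundary/2 + 1 = 951; answer 951
Part 2: B1 = 951; w = -8; a(2) = -2*(-32) + 1*(-8) = 56; iterating: a(2)=56, a(3)=-144, a(4)=344, a(5)=-832, a(6)=2008, a(7)=-4848, a(8)=11704; answer 11704

11704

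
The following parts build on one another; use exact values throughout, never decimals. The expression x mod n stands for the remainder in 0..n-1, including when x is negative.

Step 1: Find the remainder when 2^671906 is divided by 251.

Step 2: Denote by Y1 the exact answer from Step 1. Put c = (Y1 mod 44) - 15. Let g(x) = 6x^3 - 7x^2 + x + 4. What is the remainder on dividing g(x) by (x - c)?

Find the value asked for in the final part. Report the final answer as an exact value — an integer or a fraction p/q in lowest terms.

Step 1: squarings mod 251: 2^1=2, 2^2=4, 2^4=16, 2^8=5, 2^16=25, 2^32=123, 2^64=69, 2^128=243, 2^256=64, 2^512=80, 2^1024=125, 2^2048=63, 2^4096=204, 2^8192=201, 2^16384=241, 2^32768=100, 2^65536=211, 2^131072=94, 2^262144=51, 2^524288=91; 2^671906 = 2^2 * 2^32 * 2^128 * 2^16384 * 2^131072 * 2^524288 = 64 (mod 251); answer 64
Step 2: Y1 = 64; c = 5; remainder = value at the root: 6*(5)^3 - 7*(5)^2 + 1*(5)^1 + 4 = (750) + (-175) + (5) + (4) = 584; answer 584

584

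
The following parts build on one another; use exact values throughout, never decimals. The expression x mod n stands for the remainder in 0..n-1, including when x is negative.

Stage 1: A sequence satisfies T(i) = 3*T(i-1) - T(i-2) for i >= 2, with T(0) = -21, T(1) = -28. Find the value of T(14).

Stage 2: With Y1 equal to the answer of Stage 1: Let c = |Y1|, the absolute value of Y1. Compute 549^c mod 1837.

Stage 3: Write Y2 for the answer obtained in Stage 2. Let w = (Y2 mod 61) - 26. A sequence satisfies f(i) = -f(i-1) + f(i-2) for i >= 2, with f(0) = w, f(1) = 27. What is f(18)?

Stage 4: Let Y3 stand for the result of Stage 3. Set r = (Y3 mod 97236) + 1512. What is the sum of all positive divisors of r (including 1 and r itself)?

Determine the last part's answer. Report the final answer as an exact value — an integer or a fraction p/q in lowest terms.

Stage 1: T(2) = 3*(-28) - 1*(-21) = -63; iterating: T(2)=-63, T(3)=-161, T(4)=-420, T(5)=-1099, T(6)=-2877, T(7)=-7532, T(8)=-19719, T(9)=-51625, T(10)=-135156, T(11)=-353843, T(12)=-926373, T(13)=-2425276, T(14)=-6349455; answer -6349455
Stage 2: Y1 = -6349455; c = 6349455; squarings mod 1837: 549^1=549, 549^2=133, 549^4=1156, 549^8=837, 549^16=672, 549^32=1519, 549^64=89, 549^128=573, 549^256=1343, 549^512=1552, 549^1024=397, 549^2048=1464, 549^4096=1354, 549^8192=1827, 549^16384=100, 549^32768=815, 549^65536=1068, 549^131072=1684, 549^262144=1365, 549^524288=507, 549^1048576=1706, 549^2097152=628, 549^4194304=1266; 549^6349455 = 549^1 * 549^2 * 549^4 * 549^8 * 549^128 * 549^512 * 549^8192 * 549^16384 * 549^32768 * 549^2097152 * 549^4194304 = 1561 (mod 1837); answer 1561
Stage 3: Y2 = 1561; w = 10; f(2) = -1*(27) + 1*(10) = -17; iterating: f(2)=-17, f(3)=44, f(4)=-61, f(5)=105, f(6)=-166, f(7)=271, f(8)=-437, f(9)=708, f(10)=-1145, f(11)=1853, f(12)=-2998, f(13)=4851, f(14)=-7849, f(15)=12700, f(16)=-20549, f(17)=33249, f(18)=-53798; answer -53798
Stage 4: Y3 = -53798; r = 44950; 44950 = 2 * 5^2 * 29 * 31; sigma = (1 + 2) * (1 + 5 + 25) * (1 + 29) * (1 + 31) = 3 * 31 * 30 * 32 = 89280; answer 89280

89280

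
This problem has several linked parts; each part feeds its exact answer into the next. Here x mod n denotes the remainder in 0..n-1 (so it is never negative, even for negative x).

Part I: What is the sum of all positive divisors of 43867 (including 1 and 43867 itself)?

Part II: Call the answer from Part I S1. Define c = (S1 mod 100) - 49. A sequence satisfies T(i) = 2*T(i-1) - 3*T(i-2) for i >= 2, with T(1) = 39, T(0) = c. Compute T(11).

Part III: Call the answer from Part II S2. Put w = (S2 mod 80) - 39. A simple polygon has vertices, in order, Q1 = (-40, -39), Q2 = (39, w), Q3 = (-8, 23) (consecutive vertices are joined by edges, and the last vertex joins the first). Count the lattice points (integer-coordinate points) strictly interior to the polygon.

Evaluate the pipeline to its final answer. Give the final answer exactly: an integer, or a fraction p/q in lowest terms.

Part I: 43867 is prime, so its only divisors are 1 and 43867; sigma = 1 + 43867 = 43868; answer 43868
Part II: S1 = 43868; c = 19; T(2) = 2*(39) - 3*(19) = 21; iterating: T(2)=21, T(3)=-75, T(4)=-213, T(5)=-201, T(6)=237, T(7)=1077, T(8)=1443, T(9)=-345, T(10)=-5019, T(11)=-9003; answer -9003
Part III: S2 = -9003; w = -2; cross terms: (-40*-2 - 39*-39)=1601, (39*23 - -8*-2)=881, (-8*-39 - -40*23)=1232; twice the area = |3714| = 3714; area = 1857; boundary points = 1 + 1 + 2 = 4; strictly interior points = area - boundary/2 + 1 = 1856; answer 1856

1856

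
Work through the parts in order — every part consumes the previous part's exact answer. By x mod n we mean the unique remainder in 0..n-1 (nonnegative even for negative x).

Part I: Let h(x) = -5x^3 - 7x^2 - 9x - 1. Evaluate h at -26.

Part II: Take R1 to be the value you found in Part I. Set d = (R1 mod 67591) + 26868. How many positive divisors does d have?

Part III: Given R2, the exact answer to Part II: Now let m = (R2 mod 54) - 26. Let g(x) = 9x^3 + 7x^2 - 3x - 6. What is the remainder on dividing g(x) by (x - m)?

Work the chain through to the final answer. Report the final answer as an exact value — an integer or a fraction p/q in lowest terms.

Part I: -5*(-26)^3 - 7*(-26)^2 - 9*(-26)^1 - 1 = (87880) + (-4732) + (234) + (-1) = 83381; answer 83381
Part II: R1 = 83381; d = 42658; 42658 = 2 * 7 * 11 * 277; number of divisors = (1+1) * (1+1) * (1+1) * (1+1) = 16; answer 16
Part III: R2 = 16; m = -10; remainder = value at the root: 9*(-10)^3 + 7*(-10)^2 - 3*(-10)^1 - 6 = (-9000) + (700) + (30) + (-6) = -8276; answer -8276

-8276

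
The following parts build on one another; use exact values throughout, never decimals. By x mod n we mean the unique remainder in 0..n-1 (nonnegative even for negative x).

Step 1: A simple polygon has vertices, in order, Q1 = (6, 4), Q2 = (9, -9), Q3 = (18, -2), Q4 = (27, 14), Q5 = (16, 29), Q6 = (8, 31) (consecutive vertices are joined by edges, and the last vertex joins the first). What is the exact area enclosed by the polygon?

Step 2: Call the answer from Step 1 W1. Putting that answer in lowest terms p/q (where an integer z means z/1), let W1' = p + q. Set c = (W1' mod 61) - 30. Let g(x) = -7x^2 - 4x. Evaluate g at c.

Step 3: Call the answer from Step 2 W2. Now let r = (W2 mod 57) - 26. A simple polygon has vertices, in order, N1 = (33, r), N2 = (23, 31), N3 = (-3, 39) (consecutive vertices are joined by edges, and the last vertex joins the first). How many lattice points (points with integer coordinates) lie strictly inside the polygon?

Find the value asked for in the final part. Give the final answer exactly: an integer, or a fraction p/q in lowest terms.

Step 1: cross terms: (6*-9 - 9*4)=-90, (9*-2 - 18*-9)=144, (18*14 - 27*-2)=306, (27*29 - 16*14)=559, (16*31 - 8*29)=264, (8*4 - 6*31)=-154; twice the area = |1029| = 1029; area = 1029/2; answer 1029/2
Step 2: W1 = 1029/2; threaded value p + q = 1031; c = 25; -7*(25)^2 - 4*(25)^1 = (-4375) + (-100) = -4475; answer -4475
Step 3: W2 = -4475; r = 2; cross terms: (33*31 - 23*2)=977, (23*39 - -3*31)=990, (-3*2 - 33*39)=-1293; twice the area = |674| = 674; area = 337; boundary points = 1 + 2 + 1 = 4; strictly interior points = area - boundary/2 + 1 = 336; answer 336

336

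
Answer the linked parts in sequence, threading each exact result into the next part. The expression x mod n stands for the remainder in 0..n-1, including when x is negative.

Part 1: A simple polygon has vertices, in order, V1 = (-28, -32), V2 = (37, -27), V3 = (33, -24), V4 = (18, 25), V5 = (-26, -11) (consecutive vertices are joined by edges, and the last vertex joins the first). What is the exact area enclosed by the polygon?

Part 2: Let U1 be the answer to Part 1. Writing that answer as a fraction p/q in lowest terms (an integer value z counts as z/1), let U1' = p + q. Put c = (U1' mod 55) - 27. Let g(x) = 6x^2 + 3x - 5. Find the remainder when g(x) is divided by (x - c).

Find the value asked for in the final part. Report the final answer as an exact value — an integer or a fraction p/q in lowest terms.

4450

Part 1: cross terms: (-28*-27 - 37*-32)=1940, (37*-24 - 33*-27)=3, (33*25 - 18*-24)=1257, (18*-11 - -26*25)=452, (-26*-32 - -28*-11)=524; twice the area = |4176| = 4176; area = 2088; answer 2088
Part 2: U1 = 2088; threaded value p + q = 2089; c = 27; remainder = value at the root: 6*(27)^2 + 3*(27)^1 - 5 = (4374) + (81) + (-5) = 4450; answer 4450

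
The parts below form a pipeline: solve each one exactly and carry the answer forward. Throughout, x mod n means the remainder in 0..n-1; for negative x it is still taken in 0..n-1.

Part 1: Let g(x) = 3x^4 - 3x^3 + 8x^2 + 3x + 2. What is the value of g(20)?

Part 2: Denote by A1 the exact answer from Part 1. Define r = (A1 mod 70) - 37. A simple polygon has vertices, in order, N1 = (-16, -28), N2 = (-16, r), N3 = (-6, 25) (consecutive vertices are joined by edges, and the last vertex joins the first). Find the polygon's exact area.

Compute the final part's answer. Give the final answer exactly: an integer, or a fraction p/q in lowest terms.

Part 1: 3*(20)^4 - 3*(20)^3 + 8*(20)^2 + 3*(20)^1 + 2 = (480000) + (-24000) + (3200) + (60) + (2) = 459262; answer 459262
Part 2: A1 = 459262; r = 25; cross terms: (-16*25 - -16*-28)=-848, (-16*25 - -6*25)=-250, (-6*-28 - -16*25)=568; twice the area = |-530| = 530; area = 265; answer 265

265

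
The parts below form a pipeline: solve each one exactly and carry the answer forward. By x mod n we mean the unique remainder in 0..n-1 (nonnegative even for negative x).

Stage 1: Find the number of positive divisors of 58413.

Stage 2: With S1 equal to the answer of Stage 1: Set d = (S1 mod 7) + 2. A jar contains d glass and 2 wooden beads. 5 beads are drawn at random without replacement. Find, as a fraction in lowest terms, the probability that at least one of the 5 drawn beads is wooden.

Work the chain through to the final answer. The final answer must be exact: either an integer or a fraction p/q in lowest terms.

Stage 1: 58413 = 3 * 19471; number of divisors = (1+1) * (1+1) = 4; answer 4
Stage 2: S1 = 4; d = 6; total draws C(8,5) = 56; complement C(6,5) = 6; favorable 56 - 6 = 50; P = 25/28; answer 25/28

25/28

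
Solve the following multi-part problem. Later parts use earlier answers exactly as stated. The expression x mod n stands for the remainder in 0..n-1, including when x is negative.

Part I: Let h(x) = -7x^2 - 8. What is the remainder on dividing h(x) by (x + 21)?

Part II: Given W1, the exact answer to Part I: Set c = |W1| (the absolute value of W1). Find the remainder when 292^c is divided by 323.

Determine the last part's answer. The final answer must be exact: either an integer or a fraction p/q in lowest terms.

Part I: remainder = value at the root: -7*(-21)^2 - 8 = (-3087) + (-8) = -3095; answer -3095
Part II: W1 = -3095; c = 3095; squarings mod 323: 292^1=292, 292^2=315, 292^4=64, 292^8=220, 292^16=273, 292^32=239, 292^64=273, 292^128=239, 292^256=273, 292^512=239, 292^1024=273, 292^2048=239; 292^3095 = 292^1 * 292^2 * 292^4 * 292^16 * 292^1024 * 292^2048 = 11 (mod 323); answer 11

11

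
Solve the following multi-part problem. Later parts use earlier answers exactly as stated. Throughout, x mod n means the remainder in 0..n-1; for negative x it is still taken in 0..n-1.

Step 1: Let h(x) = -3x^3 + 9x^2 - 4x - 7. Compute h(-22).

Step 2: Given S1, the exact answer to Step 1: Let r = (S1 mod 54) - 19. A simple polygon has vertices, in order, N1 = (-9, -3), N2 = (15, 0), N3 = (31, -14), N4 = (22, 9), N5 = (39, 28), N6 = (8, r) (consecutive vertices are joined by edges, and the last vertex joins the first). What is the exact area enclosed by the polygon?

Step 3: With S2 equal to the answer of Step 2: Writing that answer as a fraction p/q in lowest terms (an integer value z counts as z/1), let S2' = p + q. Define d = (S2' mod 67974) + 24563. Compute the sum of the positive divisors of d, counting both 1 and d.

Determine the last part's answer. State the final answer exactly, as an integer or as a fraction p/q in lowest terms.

45444

Step 1: -3*(-22)^3 + 9*(-22)^2 - 4*(-22)^1 - 7 = (31944) + (4356) + (88) + (-7) = 36381; answer 36381
Step 2: S1 = 36381; r = 20; cross terms: (-9*0 - 15*-3)=45, (15*-14 - 31*0)=-210, (31*9 - 22*-14)=587, (22*28 - 39*9)=265, (39*20 - 8*28)=556, (8*-3 - -9*20)=156; twice the area = |1399| = 1399; area = 1399/2; answer 1399/2
Step 3: S2 = 1399/2; threaded value p + q = 1401; d = 25964; 25964 = 2^2 * 6491; sigma = (1 + 2 + 4) * (1 + 6491) = 7 * 6492 = 45444; answer 45444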